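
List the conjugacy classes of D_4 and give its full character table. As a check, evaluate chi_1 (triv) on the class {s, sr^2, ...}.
Conjugacy classes: {e} of size 1, {r^2} of size 1, {r^1, r^3} of size 2, {s, sr^2, ...} of size 2, {sr, sr^3, ...} of size 2.
Character table:
  irrep \ class              {e} (size 1)  {r^2} (size 1)  {r^1, r^3} (size 2)  {s, sr^2, ...} (size 2)  {sr, sr^3, ...} (size 2)
  chi_1 (triv)               1             1               1                    1                        1                       
  chi_2 (sign: r->1, s->-1)  1             1               1                    -1                       -1                      
  chi_3 (r->-1, s->1)        1             1               -1                   1                        -1                      
  chi_4 (r->-1, s->-1)       1             1               -1                   -1                       1                       
  chi_5 (2d, j=1)            2             -2              0                    0                        0                       

Spot check: chi_1 (triv) on {s, sr^2, ...} = 1.

D_4 has order 2*4 = 8 with 5 conjugacy classes, hence 5 irreducibles. Sum of squared dims 1 + 1 + 1 + 1 + 4 = 8 = |G|. Linear characters come from the abelianisation; the 2-dimensional irreps have character r^k -> 2*cos(2*pi*j*k/4), reflections -> 0.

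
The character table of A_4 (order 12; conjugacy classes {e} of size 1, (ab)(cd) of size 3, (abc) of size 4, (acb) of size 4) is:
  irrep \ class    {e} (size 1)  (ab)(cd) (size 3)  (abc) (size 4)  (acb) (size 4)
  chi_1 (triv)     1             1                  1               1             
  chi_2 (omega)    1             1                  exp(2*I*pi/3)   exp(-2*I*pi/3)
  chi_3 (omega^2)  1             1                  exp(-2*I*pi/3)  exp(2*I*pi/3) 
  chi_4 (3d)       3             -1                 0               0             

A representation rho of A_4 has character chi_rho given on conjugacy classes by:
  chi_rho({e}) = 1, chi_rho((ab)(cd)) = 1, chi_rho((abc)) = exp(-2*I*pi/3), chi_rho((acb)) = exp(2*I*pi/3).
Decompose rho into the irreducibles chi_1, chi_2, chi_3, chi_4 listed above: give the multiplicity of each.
Multiplicities: chi_1: 0, chi_2: 0, chi_3: 1, chi_4: 0.

Argument: Use <chi_rho, chi> = (1/|G|) sum_C |C| * chi_rho(C) * conj(chi(C)) with |G| = 12 for each irreducible chi in the table:
  <chi_rho, chi_1> = (1/12)[1*(1)*conj(1) + 3*(1)*conj(1) + 4*(exp(-2*I*pi/3))*conj(1) + 4*(exp(2*I*pi/3))*conj(1)]
      = (1/12)[(1) + (3) + (4*exp(-2*I*pi/3)) + (4*exp(2*I*pi/3))] = 0/12 = 0
  <chi_rho, chi_2> = (1/12)[1*(1)*conj(1) + 3*(1)*conj(1) + 4*(exp(-2*I*pi/3))*conj(exp(2*I*pi/3)) + 4*(exp(2*I*pi/3))*conj(exp(-2*I*pi/3))]
      = (1/12)[(1) + (3) + (4*exp(2*I*pi/3)) + (4*exp(-2*I*pi/3))] = 0/12 = 0
  <chi_rho, chi_3> = (1/12)[1*(1)*conj(1) + 3*(1)*conj(1) + 4*(exp(-2*I*pi/3))*conj(exp(-2*I*pi/3)) + 4*(exp(2*I*pi/3))*conj(exp(2*I*pi/3))]
      = (1/12)[(1) + (3) + (4) + (4)] = 12/12 = 1
  <chi_rho, chi_4> = (1/12)[1*(1)*conj(3) + 3*(1)*conj(-1) + 4*(exp(-2*I*pi/3))*conj(0) + 4*(exp(2*I*pi/3))*conj(0)]
      = (1/12)[(3) + (-3) + (0) + (0)] = 0/12 = 0
(Exp terms are combined using exp(i*s)*conj(exp(i*t)) = exp(i*(s-t)), and sums of them are collapsed using the identity that for every m > 1 the m distinct m-th roots of unity sum to 0, e.g. 1 + exp(2*I*pi/3) + exp(-2*I*pi/3) = 0.)
Dimension check: dim(rho) = sum (mult * dim) = 0*1 + 0*1 + 1*1 + 0*3 = 1 = chi_rho(e) = 1.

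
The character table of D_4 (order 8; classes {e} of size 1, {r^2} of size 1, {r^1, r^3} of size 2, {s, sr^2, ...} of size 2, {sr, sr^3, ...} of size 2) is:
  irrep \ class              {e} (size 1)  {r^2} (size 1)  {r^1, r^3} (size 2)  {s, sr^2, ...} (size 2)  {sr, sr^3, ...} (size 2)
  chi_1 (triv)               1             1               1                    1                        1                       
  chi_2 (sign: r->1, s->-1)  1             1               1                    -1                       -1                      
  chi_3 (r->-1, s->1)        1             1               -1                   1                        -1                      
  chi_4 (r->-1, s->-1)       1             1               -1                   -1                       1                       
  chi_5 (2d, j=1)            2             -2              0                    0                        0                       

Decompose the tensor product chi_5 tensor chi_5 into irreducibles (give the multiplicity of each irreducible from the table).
chi_5 tensor chi_5 = chi_1 + chi_2 + chi_3 + chi_4 (all other irreducibles have multiplicity 0).

Derivation: The character of a tensor product is the pointwise product (chi_5 * chi_5)(C) = chi_5(C) * chi_5(C):
  {e}: (2)*(2), {r^2}: (-2)*(-2), {r^1, r^3}: (0)*(0), {s, sr^2, ...}: (0)*(0), {sr, sr^3, ...}: (0)*(0)
so (chi_5 * chi_5) takes values
  {e} -> 4, {r^2} -> 4, {r^1, r^3} -> 0, {s, sr^2, ...} -> 0, {sr, sr^3, ...} -> 0.
Now take the inner product of this character with each irreducible chi from the table, <chi_5*chi_5, chi> = (1/8) sum_C |C| (chi_5*chi_5)(C) conj(chi(C)):
  <chi_5*chi_5, chi_1> = (1/8)[1*(4)*conj(1) + 1*(4)*conj(1) + 2*(0)*conj(1) + 2*(0)*conj(1) + 2*(0)*conj(1)]
      = (1/8)[(4) + (4) + (0) + (0) + (0)] = 8/8 = 1
  <chi_5*chi_5, chi_2> = (1/8)[1*(4)*conj(1) + 1*(4)*conj(1) + 2*(0)*conj(1) + 2*(0)*conj(-1) + 2*(0)*conj(-1)]
      = (1/8)[(4) + (4) + (0) + (0) + (0)] = 8/8 = 1
  <chi_5*chi_5, chi_3> = (1/8)[1*(4)*conj(1) + 1*(4)*conj(1) + 2*(0)*conj(-1) + 2*(0)*conj(1) + 2*(0)*conj(-1)]
      = (1/8)[(4) + (4) + (0) + (0) + (0)] = 8/8 = 1
  <chi_5*chi_5, chi_4> = (1/8)[1*(4)*conj(1) + 1*(4)*conj(1) + 2*(0)*conj(-1) + 2*(0)*conj(-1) + 2*(0)*conj(1)]
      = (1/8)[(4) + (4) + (0) + (0) + (0)] = 8/8 = 1
  <chi_5*chi_5, chi_5> = (1/8)[1*(4)*conj(2) + 1*(4)*conj(-2) + 2*(0)*conj(0) + 2*(0)*conj(0) + 2*(0)*conj(0)]
      = (1/8)[(8) + (-8) + (0) + (0) + (0)] = 0/8 = 0
Hence the multiplicities are chi_1: 1, chi_2: 1, chi_3: 1, chi_4: 1. Dimension check: dim(chi_5)*dim(chi_5) = 2*2 = 4 and sum (mult * dim) = 1*1 + 1*1 + 1*1 + 1*1 = 4.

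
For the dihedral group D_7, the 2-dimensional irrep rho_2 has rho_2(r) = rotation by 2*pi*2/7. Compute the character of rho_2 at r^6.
chi_{rho_2}(r^6) = 2*cos(2*pi*2*6/7) = -2*cos(3*pi/7)

Details: rho_2(r^6) is rotation by angle 2*pi*2*6/7, whose trace is 2*cos(2*pi*2*6/7) = -2*cos(3*pi/7).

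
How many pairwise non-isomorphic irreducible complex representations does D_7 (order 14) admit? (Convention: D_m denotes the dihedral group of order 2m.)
5

The number of irreducible complex representations of a finite group equals its number of conjugacy classes. D_7 has 5 conjugacy classes ((n+3)/2 for n odd), so D_7 (order 14) has exactly 5 irreducible complex representations.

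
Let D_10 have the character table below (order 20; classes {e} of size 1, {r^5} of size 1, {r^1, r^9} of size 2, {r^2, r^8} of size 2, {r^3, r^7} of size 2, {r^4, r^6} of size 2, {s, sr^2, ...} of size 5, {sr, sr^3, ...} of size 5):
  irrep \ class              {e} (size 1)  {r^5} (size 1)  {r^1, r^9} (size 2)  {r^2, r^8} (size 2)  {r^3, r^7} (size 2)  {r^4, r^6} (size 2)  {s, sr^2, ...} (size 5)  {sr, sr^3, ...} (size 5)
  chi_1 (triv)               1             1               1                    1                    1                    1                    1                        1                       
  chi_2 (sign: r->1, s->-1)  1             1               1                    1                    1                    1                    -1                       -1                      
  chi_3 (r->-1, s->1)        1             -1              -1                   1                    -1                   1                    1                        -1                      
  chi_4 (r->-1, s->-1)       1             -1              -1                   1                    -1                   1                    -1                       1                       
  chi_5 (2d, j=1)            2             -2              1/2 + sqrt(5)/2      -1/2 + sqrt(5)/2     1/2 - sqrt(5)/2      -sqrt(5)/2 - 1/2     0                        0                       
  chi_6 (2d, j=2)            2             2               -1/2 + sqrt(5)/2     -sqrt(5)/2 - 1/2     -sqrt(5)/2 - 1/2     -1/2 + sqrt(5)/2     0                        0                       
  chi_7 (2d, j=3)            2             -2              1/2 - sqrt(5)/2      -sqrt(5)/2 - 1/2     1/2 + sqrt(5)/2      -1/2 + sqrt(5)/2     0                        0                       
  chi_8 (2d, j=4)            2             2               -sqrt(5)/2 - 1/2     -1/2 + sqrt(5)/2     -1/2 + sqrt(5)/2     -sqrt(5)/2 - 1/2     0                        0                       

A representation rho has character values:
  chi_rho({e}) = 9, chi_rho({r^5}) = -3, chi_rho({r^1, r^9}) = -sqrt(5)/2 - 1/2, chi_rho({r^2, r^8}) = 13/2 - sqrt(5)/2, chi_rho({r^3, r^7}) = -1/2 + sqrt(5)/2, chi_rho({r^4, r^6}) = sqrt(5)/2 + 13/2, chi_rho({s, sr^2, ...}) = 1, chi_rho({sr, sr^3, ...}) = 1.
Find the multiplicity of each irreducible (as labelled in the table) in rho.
Multiplicities: chi_1: 2, chi_2: 1, chi_3: 2, chi_4: 2, chi_5: 0, chi_6: 0, chi_7: 1, chi_8: 0.

Argument: Use <chi_rho, chi> = (1/|G|) sum_C |C| * chi_rho(C) * conj(chi(C)) with |G| = 20 for each irreducible chi in the table:
  <chi_rho, chi_1> = (1/20)[1*(9)*conj(1) + 1*(-3)*conj(1) + 2*(-sqrt(5)/2 - 1/2)*conj(1) + 2*(13/2 - sqrt(5)/2)*conj(1) + 2*(-1/2 + sqrt(5)/2)*conj(1) + 2*(sqrt(5)/2 + 13/2)*conj(1) + 5*(1)*conj(1) + 5*(1)*conj(1)]
      = (1/20)[(9) + (-3) + (-sqrt(5) - 1) + (13 - sqrt(5)) + (-1 + sqrt(5)) + (sqrt(5) + 13) + (5) + (5)] = 40/20 = 2
  <chi_rho, chi_2> = (1/20)[1*(9)*conj(1) + 1*(-3)*conj(1) + 2*(-sqrt(5)/2 - 1/2)*conj(1) + 2*(13/2 - sqrt(5)/2)*conj(1) + 2*(-1/2 + sqrt(5)/2)*conj(1) + 2*(sqrt(5)/2 + 13/2)*conj(1) + 5*(1)*conj(-1) + 5*(1)*conj(-1)]
      = (1/20)[(9) + (-3) + (-sqrt(5) - 1) + (13 - sqrt(5)) + (-1 + sqrt(5)) + (sqrt(5) + 13) + (-5) + (-5)] = 20/20 = 1
  <chi_rho, chi_3> = (1/20)[1*(9)*conj(1) + 1*(-3)*conj(-1) + 2*(-sqrt(5)/2 - 1/2)*conj(-1) + 2*(13/2 - sqrt(5)/2)*conj(1) + 2*(-1/2 + sqrt(5)/2)*conj(-1) + 2*(sqrt(5)/2 + 13/2)*conj(1) + 5*(1)*conj(1) + 5*(1)*conj(-1)]
      = (1/20)[(9) + (3) + (1 + sqrt(5)) + (13 - sqrt(5)) + (1 - sqrt(5)) + (sqrt(5) + 13) + (5) + (-5)] = 40/20 = 2
  <chi_rho, chi_4> = (1/20)[1*(9)*conj(1) + 1*(-3)*conj(-1) + 2*(-sqrt(5)/2 - 1/2)*conj(-1) + 2*(13/2 - sqrt(5)/2)*conj(1) + 2*(-1/2 + sqrt(5)/2)*conj(-1) + 2*(sqrt(5)/2 + 13/2)*conj(1) + 5*(1)*conj(-1) + 5*(1)*conj(1)]
      = (1/20)[(9) + (3) + (1 + sqrt(5)) + (13 - sqrt(5)) + (1 - sqrt(5)) + (sqrt(5) + 13) + (-5) + (5)] = 40/20 = 2
  <chi_rho, chi_5> = (1/20)[1*(9)*conj(2) + 1*(-3)*conj(-2) + 2*(-sqrt(5)/2 - 1/2)*conj(1/2 + sqrt(5)/2) + 2*(13/2 - sqrt(5)/2)*conj(-1/2 + sqrt(5)/2) + 2*(-1/2 + sqrt(5)/2)*conj(1/2 - sqrt(5)/2) + 2*(sqrt(5)/2 + 13/2)*conj(-sqrt(5)/2 - 1/2) + 5*(1)*conj(0) + 5*(1)*conj(0)]
      = (1/20)[(18) + (6) + (-3 - sqrt(5)) + (-9 + 7*sqrt(5)) + (-3 + sqrt(5)) + (-7*sqrt(5) - 9) + (0) + (0)] = 0/20 = 0
  <chi_rho, chi_6> = (1/20)[1*(9)*conj(2) + 1*(-3)*conj(2) + 2*(-sqrt(5)/2 - 1/2)*conj(-1/2 + sqrt(5)/2) + 2*(13/2 - sqrt(5)/2)*conj(-sqrt(5)/2 - 1/2) + 2*(-1/2 + sqrt(5)/2)*conj(-sqrt(5)/2 - 1/2) + 2*(sqrt(5)/2 + 13/2)*conj(-1/2 + sqrt(5)/2) + 5*(1)*conj(0) + 5*(1)*conj(0)]
      = (1/20)[(18) + (-6) + (-2) + (-6*sqrt(5) - 4) + (-2) + (-4 + 6*sqrt(5)) + (0) + (0)] = 0/20 = 0
  <chi_rho, chi_7> = (1/20)[1*(9)*conj(2) + 1*(-3)*conj(-2) + 2*(-sqrt(5)/2 - 1/2)*conj(1/2 - sqrt(5)/2) + 2*(13/2 - sqrt(5)/2)*conj(-sqrt(5)/2 - 1/2) + 2*(-1/2 + sqrt(5)/2)*conj(1/2 + sqrt(5)/2) + 2*(sqrt(5)/2 + 13/2)*conj(-1/2 + sqrt(5)/2) + 5*(1)*conj(0) + 5*(1)*conj(0)]
      = (1/20)[(18) + (6) + (2) + (-6*sqrt(5) - 4) + (2) + (-4 + 6*sqrt(5)) + (0) + (0)] = 20/20 = 1
  <chi_rho, chi_8> = (1/20)[1*(9)*conj(2) + 1*(-3)*conj(2) + 2*(-sqrt(5)/2 - 1/2)*conj(-sqrt(5)/2 - 1/2) + 2*(13/2 - sqrt(5)/2)*conj(-1/2 + sqrt(5)/2) + 2*(-1/2 + sqrt(5)/2)*conj(-1/2 + sqrt(5)/2) + 2*(sqrt(5)/2 + 13/2)*conj(-sqrt(5)/2 - 1/2) + 5*(1)*conj(0) + 5*(1)*conj(0)]
      = (1/20)[(18) + (-6) + (sqrt(5) + 3) + (-9 + 7*sqrt(5)) + (3 - sqrt(5)) + (-7*sqrt(5) - 9) + (0) + (0)] = 0/20 = 0
Dimension check: dim(rho) = sum (mult * dim) = 2*1 + 1*1 + 2*1 + 2*1 + 0*2 + 0*2 + 1*2 + 0*2 = 9 = chi_rho(e) = 9.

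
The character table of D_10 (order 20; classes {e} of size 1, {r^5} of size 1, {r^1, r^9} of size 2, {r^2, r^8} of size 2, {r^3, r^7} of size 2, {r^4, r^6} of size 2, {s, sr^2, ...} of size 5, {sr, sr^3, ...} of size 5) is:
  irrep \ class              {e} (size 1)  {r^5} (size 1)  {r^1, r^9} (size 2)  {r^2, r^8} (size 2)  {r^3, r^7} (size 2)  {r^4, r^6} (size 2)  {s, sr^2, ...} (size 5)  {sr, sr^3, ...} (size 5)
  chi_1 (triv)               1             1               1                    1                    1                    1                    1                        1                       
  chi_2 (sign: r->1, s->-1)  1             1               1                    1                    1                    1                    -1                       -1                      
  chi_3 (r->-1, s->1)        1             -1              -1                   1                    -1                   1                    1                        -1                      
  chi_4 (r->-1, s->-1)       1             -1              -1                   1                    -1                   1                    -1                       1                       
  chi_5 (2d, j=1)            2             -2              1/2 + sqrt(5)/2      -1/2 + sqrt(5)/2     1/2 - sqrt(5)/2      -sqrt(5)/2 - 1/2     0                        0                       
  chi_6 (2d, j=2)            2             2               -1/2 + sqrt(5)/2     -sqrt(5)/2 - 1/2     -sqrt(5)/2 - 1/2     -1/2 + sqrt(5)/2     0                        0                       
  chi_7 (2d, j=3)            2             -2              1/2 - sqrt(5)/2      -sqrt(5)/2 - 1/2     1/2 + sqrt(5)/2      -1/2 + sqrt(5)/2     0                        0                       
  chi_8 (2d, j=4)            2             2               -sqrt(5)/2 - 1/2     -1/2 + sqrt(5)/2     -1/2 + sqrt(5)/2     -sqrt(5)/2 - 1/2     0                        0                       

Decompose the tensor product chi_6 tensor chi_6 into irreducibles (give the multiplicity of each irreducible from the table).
chi_6 tensor chi_6 = chi_1 + chi_2 + chi_8 (all other irreducibles have multiplicity 0).

Why: The character of a tensor product is the pointwise product (chi_6 * chi_6)(C) = chi_6(C) * chi_6(C):
  {e}: (2)*(2), {r^5}: (2)*(2), {r^1, r^9}: (-1/2 + sqrt(5)/2)*(-1/2 + sqrt(5)/2), {r^2, r^8}: (-sqrt(5)/2 - 1/2)*(-sqrt(5)/2 - 1/2), {r^3, r^7}: (-sqrt(5)/2 - 1/2)*(-sqrt(5)/2 - 1/2), {r^4, r^6}: (-1/2 + sqrt(5)/2)*(-1/2 + sqrt(5)/2), {s, sr^2, ...}: (0)*(0), {sr, sr^3, ...}: (0)*(0)
so (chi_6 * chi_6) takes values
  {e} -> 4, {r^5} -> 4, {r^1, r^9} -> 3/2 - sqrt(5)/2, {r^2, r^8} -> sqrt(5)/2 + 3/2, {r^3, r^7} -> sqrt(5)/2 + 3/2, {r^4, r^6} -> 3/2 - sqrt(5)/2, {s, sr^2, ...} -> 0, {sr, sr^3, ...} -> 0.
Now take the inner product of this character with each irreducible chi from the table, <chi_6*chi_6, chi> = (1/20) sum_C |C| (chi_6*chi_6)(C) conj(chi(C)):
  <chi_6*chi_6, chi_1> = (1/20)[1*(4)*conj(1) + 1*(4)*conj(1) + 2*(3/2 - sqrt(5)/2)*conj(1) + 2*(sqrt(5)/2 + 3/2)*conj(1) + 2*(sqrt(5)/2 + 3/2)*conj(1) + 2*(3/2 - sqrt(5)/2)*conj(1) + 5*(0)*conj(1) + 5*(0)*conj(1)]
      = (1/20)[(4) + (4) + (3 - sqrt(5)) + (sqrt(5) + 3) + (sqrt(5) + 3) + (3 - sqrt(5)) + (0) + (0)] = 20/20 = 1
  <chi_6*chi_6, chi_2> = (1/20)[1*(4)*conj(1) + 1*(4)*conj(1) + 2*(3/2 - sqrt(5)/2)*conj(1) + 2*(sqrt(5)/2 + 3/2)*conj(1) + 2*(sqrt(5)/2 + 3/2)*conj(1) + 2*(3/2 - sqrt(5)/2)*conj(1) + 5*(0)*conj(-1) + 5*(0)*conj(-1)]
      = (1/20)[(4) + (4) + (3 - sqrt(5)) + (sqrt(5) + 3) + (sqrt(5) + 3) + (3 - sqrt(5)) + (0) + (0)] = 20/20 = 1
  <chi_6*chi_6, chi_3> = (1/20)[1*(4)*conj(1) + 1*(4)*conj(-1) + 2*(3/2 - sqrt(5)/2)*conj(-1) + 2*(sqrt(5)/2 + 3/2)*conj(1) + 2*(sqrt(5)/2 + 3/2)*conj(-1) + 2*(3/2 - sqrt(5)/2)*conj(1) + 5*(0)*conj(1) + 5*(0)*conj(-1)]
      = (1/20)[(4) + (-4) + (-3 + sqrt(5)) + (sqrt(5) + 3) + (-3 - sqrt(5)) + (3 - sqrt(5)) + (0) + (0)] = 0/20 = 0
  <chi_6*chi_6, chi_4> = (1/20)[1*(4)*conj(1) + 1*(4)*conj(-1) + 2*(3/2 - sqrt(5)/2)*conj(-1) + 2*(sqrt(5)/2 + 3/2)*conj(1) + 2*(sqrt(5)/2 + 3/2)*conj(-1) + 2*(3/2 - sqrt(5)/2)*conj(1) + 5*(0)*conj(-1) + 5*(0)*conj(1)]
      = (1/20)[(4) + (-4) + (-3 + sqrt(5)) + (sqrt(5) + 3) + (-3 - sqrt(5)) + (3 - sqrt(5)) + (0) + (0)] = 0/20 = 0
  <chi_6*chi_6, chi_5> = (1/20)[1*(4)*conj(2) + 1*(4)*conj(-2) + 2*(3/2 - sqrt(5)/2)*conj(1/2 + sqrt(5)/2) + 2*(sqrt(5)/2 + 3/2)*conj(-1/2 + sqrt(5)/2) + 2*(sqrt(5)/2 + 3/2)*conj(1/2 - sqrt(5)/2) + 2*(3/2 - sqrt(5)/2)*conj(-sqrt(5)/2 - 1/2) + 5*(0)*conj(0) + 5*(0)*conj(0)]
      = (1/20)[(8) + (-8) + (-1 + sqrt(5)) + (1 + sqrt(5)) + (-sqrt(5) - 1) + (1 - sqrt(5)) + (0) + (0)] = 0/20 = 0
  <chi_6*chi_6, chi_6> = (1/20)[1*(4)*conj(2) + 1*(4)*conj(2) + 2*(3/2 - sqrt(5)/2)*conj(-1/2 + sqrt(5)/2) + 2*(sqrt(5)/2 + 3/2)*conj(-sqrt(5)/2 - 1/2) + 2*(sqrt(5)/2 + 3/2)*conj(-sqrt(5)/2 - 1/2) + 2*(3/2 - sqrt(5)/2)*conj(-1/2 + sqrt(5)/2) + 5*(0)*conj(0) + 5*(0)*conj(0)]
      = (1/20)[(8) + (8) + (-4 + 2*sqrt(5)) + (-2*sqrt(5) - 4) + (-2*sqrt(5) - 4) + (-4 + 2*sqrt(5)) + (0) + (0)] = 0/20 = 0
  <chi_6*chi_6, chi_7> = (1/20)[1*(4)*conj(2) + 1*(4)*conj(-2) + 2*(3/2 - sqrt(5)/2)*conj(1/2 - sqrt(5)/2) + 2*(sqrt(5)/2 + 3/2)*conj(-sqrt(5)/2 - 1/2) + 2*(sqrt(5)/2 + 3/2)*conj(1/2 + sqrt(5)/2) + 2*(3/2 - sqrt(5)/2)*conj(-1/2 + sqrt(5)/2) + 5*(0)*conj(0) + 5*(0)*conj(0)]
      = (1/20)[(8) + (-8) + (4 - 2*sqrt(5)) + (-2*sqrt(5) - 4) + (4 + 2*sqrt(5)) + (-4 + 2*sqrt(5)) + (0) + (0)] = 0/20 = 0
  <chi_6*chi_6, chi_8> = (1/20)[1*(4)*conj(2) + 1*(4)*conj(2) + 2*(3/2 - sqrt(5)/2)*conj(-sqrt(5)/2 - 1/2) + 2*(sqrt(5)/2 + 3/2)*conj(-1/2 + sqrt(5)/2) + 2*(sqrt(5)/2 + 3/2)*conj(-1/2 + sqrt(5)/2) + 2*(3/2 - sqrt(5)/2)*conj(-sqrt(5)/2 - 1/2) + 5*(0)*conj(0) + 5*(0)*conj(0)]
      = (1/20)[(8) + (8) + (1 - sqrt(5)) + (1 + sqrt(5)) + (1 + sqrt(5)) + (1 - sqrt(5)) + (0) + (0)] = 20/20 = 1
Hence the multiplicities are chi_1: 1, chi_2: 1, chi_8: 1. Dimension check: dim(chi_6)*dim(chi_6) = 2*2 = 4 and sum (mult * dim) = 1*1 + 1*1 + 1*2 = 4.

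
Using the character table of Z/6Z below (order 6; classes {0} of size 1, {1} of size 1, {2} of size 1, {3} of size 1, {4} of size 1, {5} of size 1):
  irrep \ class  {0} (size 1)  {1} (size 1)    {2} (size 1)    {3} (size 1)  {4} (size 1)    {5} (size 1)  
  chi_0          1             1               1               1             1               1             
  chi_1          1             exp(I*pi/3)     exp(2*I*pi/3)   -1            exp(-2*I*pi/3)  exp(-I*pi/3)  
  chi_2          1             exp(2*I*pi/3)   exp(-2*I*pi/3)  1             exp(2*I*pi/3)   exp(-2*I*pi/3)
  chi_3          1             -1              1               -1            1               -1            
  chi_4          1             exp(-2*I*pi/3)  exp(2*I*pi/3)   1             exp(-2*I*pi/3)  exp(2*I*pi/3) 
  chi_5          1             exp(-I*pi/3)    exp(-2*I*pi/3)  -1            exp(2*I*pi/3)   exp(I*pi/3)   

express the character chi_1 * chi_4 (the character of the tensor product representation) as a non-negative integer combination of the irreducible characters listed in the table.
chi_1 tensor chi_4 = chi_5 (all other irreducibles have multiplicity 0).

The character of a tensor product is the pointwise product (chi_1 * chi_4)(C) = chi_1(C) * chi_4(C):
  {0}: (1)*(1), {1}: (exp(I*pi/3))*(exp(-2*I*pi/3)), {2}: (exp(2*I*pi/3))*(exp(2*I*pi/3)), {3}: (-1)*(1), {4}: (exp(-2*I*pi/3))*(exp(-2*I*pi/3)), {5}: (exp(-I*pi/3))*(exp(2*I*pi/3))
so (chi_1 * chi_4) takes values
  {0} -> 1, {1} -> exp(-I*pi/3), {2} -> exp(-2*I*pi/3), {3} -> -1, {4} -> exp(2*I*pi/3), {5} -> exp(I*pi/3).
Now take the inner product of this character with each irreducible chi from the table, <chi_1*chi_4, chi> = (1/6) sum_C |C| (chi_1*chi_4)(C) conj(chi(C)):
  <chi_1*chi_4, chi_0> = (1/6)[1*(1)*conj(1) + 1*(exp(-I*pi/3))*conj(1) + 1*(exp(-2*I*pi/3))*conj(1) + 1*(-1)*conj(1) + 1*(exp(2*I*pi/3))*conj(1) + 1*(exp(I*pi/3))*conj(1)]
      = (1/6)[(1) + (exp(-I*pi/3)) + (exp(-2*I*pi/3)) + (-1) + (exp(2*I*pi/3)) + (exp(I*pi/3))] = 0/6 = 0
  <chi_1*chi_4, chi_1> = (1/6)[1*(1)*conj(1) + 1*(exp(-I*pi/3))*conj(exp(I*pi/3)) + 1*(exp(-2*I*pi/3))*conj(exp(2*I*pi/3)) + 1*(-1)*conj(-1) + 1*(exp(2*I*pi/3))*conj(exp(-2*I*pi/3)) + 1*(exp(I*pi/3))*conj(exp(-I*pi/3))]
      = (1/6)[(1) + (exp(-2*I*pi/3)) + (exp(2*I*pi/3)) + (1) + (exp(-2*I*pi/3)) + (exp(2*I*pi/3))] = 0/6 = 0
  <chi_1*chi_4, chi_2> = (1/6)[1*(1)*conj(1) + 1*(exp(-I*pi/3))*conj(exp(2*I*pi/3)) + 1*(exp(-2*I*pi/3))*conj(exp(-2*I*pi/3)) + 1*(-1)*conj(1) + 1*(exp(2*I*pi/3))*conj(exp(2*I*pi/3)) + 1*(exp(I*pi/3))*conj(exp(-2*I*pi/3))]
      = (1/6)[(1) + (-1) + (1) + (-1) + (1) + (-1)] = 0/6 = 0
  <chi_1*chi_4, chi_3> = (1/6)[1*(1)*conj(1) + 1*(exp(-I*pi/3))*conj(-1) + 1*(exp(-2*I*pi/3))*conj(1) + 1*(-1)*conj(-1) + 1*(exp(2*I*pi/3))*conj(1) + 1*(exp(I*pi/3))*conj(-1)]
      = (1/6)[(1) + (-exp(-I*pi/3)) + (exp(-2*I*pi/3)) + (1) + (exp(2*I*pi/3)) + (-exp(I*pi/3))] = 0/6 = 0
  <chi_1*chi_4, chi_4> = (1/6)[1*(1)*conj(1) + 1*(exp(-I*pi/3))*conj(exp(-2*I*pi/3)) + 1*(exp(-2*I*pi/3))*conj(exp(2*I*pi/3)) + 1*(-1)*conj(1) + 1*(exp(2*I*pi/3))*conj(exp(-2*I*pi/3)) + 1*(exp(I*pi/3))*conj(exp(2*I*pi/3))]
      = (1/6)[(1) + (exp(I*pi/3)) + (exp(2*I*pi/3)) + (-1) + (exp(-2*I*pi/3)) + (exp(-I*pi/3))] = 0/6 = 0
  <chi_1*chi_4, chi_5> = (1/6)[1*(1)*conj(1) + 1*(exp(-I*pi/3))*conj(exp(-I*pi/3)) + 1*(exp(-2*I*pi/3))*conj(exp(-2*I*pi/3)) + 1*(-1)*conj(-1) + 1*(exp(2*I*pi/3))*conj(exp(2*I*pi/3)) + 1*(exp(I*pi/3))*conj(exp(I*pi/3))]
      = (1/6)[(1) + (1) + (1) + (1) + (1) + (1)] = 6/6 = 1
(Exp terms are combined using exp(i*s)*conj(exp(i*t)) = exp(i*(s-t)), and sums of them are collapsed using the identity that for every m > 1 the m distinct m-th roots of unity sum to 0, e.g. 1 + exp(2*I*pi/3) + exp(-2*I*pi/3) = 0.)
Hence the multiplicities are chi_5: 1. Dimension check: dim(chi_1)*dim(chi_4) = 1*1 = 1 and sum (mult * dim) = 1*1 = 1.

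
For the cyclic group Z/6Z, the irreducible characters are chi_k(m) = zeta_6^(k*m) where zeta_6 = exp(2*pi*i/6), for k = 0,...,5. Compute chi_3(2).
chi_3(2) = zeta_6^6 = 1

chi_3(2) = zeta_6^(3*2) = zeta_6^6. Since zeta_6^6 = 1, this equals zeta_6^0 = exp(2*pi*i*0/6) = 1.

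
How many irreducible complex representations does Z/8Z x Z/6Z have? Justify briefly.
48

Argument: The number of irreducible complex representations of a finite group equals its number of conjugacy classes. Z/8Z x Z/6Z is abelian of order 48, so every element is its own conjugacy class: 48 classes, so Z/8Z x Z/6Z (order 48) has exactly 48 irreducible complex representations.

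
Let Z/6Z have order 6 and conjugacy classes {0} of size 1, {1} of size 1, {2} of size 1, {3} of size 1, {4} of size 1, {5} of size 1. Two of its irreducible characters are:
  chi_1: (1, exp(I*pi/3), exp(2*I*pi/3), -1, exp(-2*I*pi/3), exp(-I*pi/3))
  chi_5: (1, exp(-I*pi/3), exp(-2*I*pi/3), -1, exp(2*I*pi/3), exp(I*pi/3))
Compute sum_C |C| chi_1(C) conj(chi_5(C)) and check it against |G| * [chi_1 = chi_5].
Sum = 0; so <chi_1, chi_5> = 0 (distinct irreducibles are orthogonal).

Explanation: Compute term by term over conjugacy classes (|C| * chi_1(C) * conj(chi_5(C))):
  1*(1)*conj(1) + 1*(exp(I*pi/3))*conj(exp(-I*pi/3)) + 1*(exp(2*I*pi/3))*conj(exp(-2*I*pi/3)) + 1*(-1)*conj(-1) + 1*(exp(-2*I*pi/3))*conj(exp(2*I*pi/3)) + 1*(exp(-I*pi/3))*conj(exp(I*pi/3))
  = (1) + (exp(2*I*pi/3)) + (exp(-2*I*pi/3)) + (1) + (exp(2*I*pi/3)) + (exp(-2*I*pi/3))
  = 0.
(Exp terms are combined using exp(i*s)*conj(exp(i*t)) = exp(i*(s-t)), and sums of them are collapsed using the identity that for every m > 1 the m distinct m-th roots of unity sum to 0, e.g. 1 + exp(2*I*pi/3) + exp(-2*I*pi/3) = 0.)
Dividing by |G| = 6 gives 0/6 = 0, matching the row-orthogonality relation <chi_1, chi_5> = [chi_1 = chi_5].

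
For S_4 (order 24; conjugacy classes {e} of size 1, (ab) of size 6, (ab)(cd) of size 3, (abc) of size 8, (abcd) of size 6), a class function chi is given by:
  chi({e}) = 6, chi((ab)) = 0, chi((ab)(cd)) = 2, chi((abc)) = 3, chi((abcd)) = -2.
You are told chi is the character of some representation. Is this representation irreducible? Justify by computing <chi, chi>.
Not irreducible (reducible): <chi, chi> = 6 > 1.

Solution. <chi, chi> = (1/|G|) sum_C |C| * |chi(C)|^2 = (1/24)[1*|6|^2 + 6*|0|^2 + 3*|2|^2 + 8*|3|^2 + 6*|-2|^2]
  = (1/24)[(36) + (0) + (12) + (72) + (24)] = 144/24 = 6.
A character is irreducible iff <chi, chi> = 1, so this representation is reducible.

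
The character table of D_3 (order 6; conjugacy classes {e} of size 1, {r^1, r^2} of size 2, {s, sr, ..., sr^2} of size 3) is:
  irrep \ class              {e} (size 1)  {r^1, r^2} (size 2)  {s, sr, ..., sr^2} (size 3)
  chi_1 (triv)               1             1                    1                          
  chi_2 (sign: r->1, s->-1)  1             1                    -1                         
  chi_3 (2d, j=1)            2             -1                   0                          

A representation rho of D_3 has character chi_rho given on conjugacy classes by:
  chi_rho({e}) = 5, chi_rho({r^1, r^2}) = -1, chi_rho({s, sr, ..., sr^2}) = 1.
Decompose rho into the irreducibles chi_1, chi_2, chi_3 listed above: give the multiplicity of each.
Multiplicities: chi_1: 1, chi_2: 0, chi_3: 2.

Use <chi_rho, chi> = (1/|G|) sum_C |C| * chi_rho(C) * conj(chi(C)) with |G| = 6 for each irreducible chi in the table:
  <chi_rho, chi_1> = (1/6)[1*(5)*conj(1) + 2*(-1)*conj(1) + 3*(1)*conj(1)]
      = (1/6)[(5) + (-2) + (3)] = 6/6 = 1
  <chi_rho, chi_2> = (1/6)[1*(5)*conj(1) + 2*(-1)*conj(1) + 3*(1)*conj(-1)]
      = (1/6)[(5) + (-2) + (-3)] = 0/6 = 0
  <chi_rho, chi_3> = (1/6)[1*(5)*conj(2) + 2*(-1)*conj(-1) + 3*(1)*conj(0)]
      = (1/6)[(10) + (2) + (0)] = 12/6 = 2
Dimension check: dim(rho) = sum (mult * dim) = 1*1 + 0*1 + 2*2 = 5 = chi_rho(e) = 5.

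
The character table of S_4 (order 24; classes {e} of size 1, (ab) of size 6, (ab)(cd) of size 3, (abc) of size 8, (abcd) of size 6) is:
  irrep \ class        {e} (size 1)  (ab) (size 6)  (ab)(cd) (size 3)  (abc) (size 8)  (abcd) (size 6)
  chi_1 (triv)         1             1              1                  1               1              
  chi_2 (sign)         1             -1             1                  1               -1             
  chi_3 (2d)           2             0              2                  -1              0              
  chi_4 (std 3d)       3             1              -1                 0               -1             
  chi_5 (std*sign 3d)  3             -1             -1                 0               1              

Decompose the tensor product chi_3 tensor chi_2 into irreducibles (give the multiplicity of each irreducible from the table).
chi_3 tensor chi_2 = chi_3 (all other irreducibles have multiplicity 0).

Details: The character of a tensor product is the pointwise product (chi_3 * chi_2)(C) = chi_3(C) * chi_2(C):
  {e}: (2)*(1), (ab): (0)*(-1), (ab)(cd): (2)*(1), (abc): (-1)*(1), (abcd): (0)*(-1)
so (chi_3 * chi_2) takes values
  {e} -> 2, (ab) -> 0, (ab)(cd) -> 2, (abc) -> -1, (abcd) -> 0.
Now take the inner product of this character with each irreducible chi from the table, <chi_3*chi_2, chi> = (1/24) sum_C |C| (chi_3*chi_2)(C) conj(chi(C)):
  <chi_3*chi_2, chi_1> = (1/24)[1*(2)*conj(1) + 6*(0)*conj(1) + 3*(2)*conj(1) + 8*(-1)*conj(1) + 6*(0)*conj(1)]
      = (1/24)[(2) + (0) + (6) + (-8) + (0)] = 0/24 = 0
  <chi_3*chi_2, chi_2> = (1/24)[1*(2)*conj(1) + 6*(0)*conj(-1) + 3*(2)*conj(1) + 8*(-1)*conj(1) + 6*(0)*conj(-1)]
      = (1/24)[(2) + (0) + (6) + (-8) + (0)] = 0/24 = 0
  <chi_3*chi_2, chi_3> = (1/24)[1*(2)*conj(2) + 6*(0)*conj(0) + 3*(2)*conj(2) + 8*(-1)*conj(-1) + 6*(0)*conj(0)]
      = (1/24)[(4) + (0) + (12) + (8) + (0)] = 24/24 = 1
  <chi_3*chi_2, chi_4> = (1/24)[1*(2)*conj(3) + 6*(0)*conj(1) + 3*(2)*conj(-1) + 8*(-1)*conj(0) + 6*(0)*conj(-1)]
      = (1/24)[(6) + (0) + (-6) + (0) + (0)] = 0/24 = 0
  <chi_3*chi_2, chi_5> = (1/24)[1*(2)*conj(3) + 6*(0)*conj(-1) + 3*(2)*conj(-1) + 8*(-1)*conj(0) + 6*(0)*conj(1)]
      = (1/24)[(6) + (0) + (-6) + (0) + (0)] = 0/24 = 0
Hence the multiplicities are chi_3: 1. Dimension check: dim(chi_3)*dim(chi_2) = 2*1 = 2 and sum (mult * dim) = 1*2 = 2.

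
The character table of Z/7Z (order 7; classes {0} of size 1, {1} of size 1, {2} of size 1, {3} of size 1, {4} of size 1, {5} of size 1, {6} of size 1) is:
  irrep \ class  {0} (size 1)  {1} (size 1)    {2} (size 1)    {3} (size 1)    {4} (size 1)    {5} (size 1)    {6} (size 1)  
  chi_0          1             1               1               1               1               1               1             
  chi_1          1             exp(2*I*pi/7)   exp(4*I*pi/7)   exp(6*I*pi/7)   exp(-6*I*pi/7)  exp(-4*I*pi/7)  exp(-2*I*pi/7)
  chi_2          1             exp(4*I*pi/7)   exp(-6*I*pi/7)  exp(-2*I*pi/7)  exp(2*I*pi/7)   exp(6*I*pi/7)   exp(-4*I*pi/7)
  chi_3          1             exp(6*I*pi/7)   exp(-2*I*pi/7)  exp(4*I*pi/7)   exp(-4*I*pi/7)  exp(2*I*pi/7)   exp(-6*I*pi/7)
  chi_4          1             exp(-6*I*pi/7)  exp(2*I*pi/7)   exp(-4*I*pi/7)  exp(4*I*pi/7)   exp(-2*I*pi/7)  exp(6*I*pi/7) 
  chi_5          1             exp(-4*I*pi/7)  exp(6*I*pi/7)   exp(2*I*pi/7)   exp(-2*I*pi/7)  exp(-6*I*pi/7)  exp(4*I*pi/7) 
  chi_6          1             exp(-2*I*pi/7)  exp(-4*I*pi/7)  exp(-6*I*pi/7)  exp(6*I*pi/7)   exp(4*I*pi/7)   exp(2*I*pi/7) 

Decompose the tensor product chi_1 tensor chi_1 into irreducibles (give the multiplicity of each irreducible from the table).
chi_1 tensor chi_1 = chi_2 (all other irreducibles have multiplicity 0).

Explanation: The character of a tensor product is the pointwise product (chi_1 * chi_1)(C) = chi_1(C) * chi_1(C):
  {0}: (1)*(1), {1}: (exp(2*I*pi/7))*(exp(2*I*pi/7)), {2}: (exp(4*I*pi/7))*(exp(4*I*pi/7)), {3}: (exp(6*I*pi/7))*(exp(6*I*pi/7)), {4}: (exp(-6*I*pi/7))*(exp(-6*I*pi/7)), {5}: (exp(-4*I*pi/7))*(exp(-4*I*pi/7)), {6}: (exp(-2*I*pi/7))*(exp(-2*I*pi/7))
so (chi_1 * chi_1) takes values
  {0} -> 1, {1} -> exp(4*I*pi/7), {2} -> exp(-6*I*pi/7), {3} -> exp(-2*I*pi/7), {4} -> exp(2*I*pi/7), {5} -> exp(6*I*pi/7), {6} -> exp(-4*I*pi/7).
Now take the inner product of this character with each irreducible chi from the table, <chi_1*chi_1, chi> = (1/7) sum_C |C| (chi_1*chi_1)(C) conj(chi(C)):
  <chi_1*chi_1, chi_0> = (1/7)[1*(1)*conj(1) + 1*(exp(4*I*pi/7))*conj(1) + 1*(exp(-6*I*pi/7))*conj(1) + 1*(exp(-2*I*pi/7))*conj(1) + 1*(exp(2*I*pi/7))*conj(1) + 1*(exp(6*I*pi/7))*conj(1) + 1*(exp(-4*I*pi/7))*conj(1)]
      = (1/7)[(1) + (exp(4*I*pi/7)) + (exp(-6*I*pi/7)) + (exp(-2*I*pi/7)) + (exp(2*I*pi/7)) + (exp(6*I*pi/7)) + (exp(-4*I*pi/7))] = 0/7 = 0
  <chi_1*chi_1, chi_1> = (1/7)[1*(1)*conj(1) + 1*(exp(4*I*pi/7))*conj(exp(2*I*pi/7)) + 1*(exp(-6*I*pi/7))*conj(exp(4*I*pi/7)) + 1*(exp(-2*I*pi/7))*conj(exp(6*I*pi/7)) + 1*(exp(2*I*pi/7))*conj(exp(-6*I*pi/7)) + 1*(exp(6*I*pi/7))*conj(exp(-4*I*pi/7)) + 1*(exp(-4*I*pi/7))*conj(exp(-2*I*pi/7))]
      = (1/7)[(1) + (exp(2*I*pi/7)) + (exp(4*I*pi/7)) + (exp(6*I*pi/7)) + (exp(-6*I*pi/7)) + (exp(-4*I*pi/7)) + (exp(-2*I*pi/7))] = 0/7 = 0
  <chi_1*chi_1, chi_2> = (1/7)[1*(1)*conj(1) + 1*(exp(4*I*pi/7))*conj(exp(4*I*pi/7)) + 1*(exp(-6*I*pi/7))*conj(exp(-6*I*pi/7)) + 1*(exp(-2*I*pi/7))*conj(exp(-2*I*pi/7)) + 1*(exp(2*I*pi/7))*conj(exp(2*I*pi/7)) + 1*(exp(6*I*pi/7))*conj(exp(6*I*pi/7)) + 1*(exp(-4*I*pi/7))*conj(exp(-4*I*pi/7))]
      = (1/7)[(1) + (1) + (1) + (1) + (1) + (1) + (1)] = 7/7 = 1
  <chi_1*chi_1, chi_3> = (1/7)[1*(1)*conj(1) + 1*(exp(4*I*pi/7))*conj(exp(6*I*pi/7)) + 1*(exp(-6*I*pi/7))*conj(exp(-2*I*pi/7)) + 1*(exp(-2*I*pi/7))*conj(exp(4*I*pi/7)) + 1*(exp(2*I*pi/7))*conj(exp(-4*I*pi/7)) + 1*(exp(6*I*pi/7))*conj(exp(2*I*pi/7)) + 1*(exp(-4*I*pi/7))*conj(exp(-6*I*pi/7))]
      = (1/7)[(1) + (exp(-2*I*pi/7)) + (exp(-4*I*pi/7)) + (exp(-6*I*pi/7)) + (exp(6*I*pi/7)) + (exp(4*I*pi/7)) + (exp(2*I*pi/7))] = 0/7 = 0
  <chi_1*chi_1, chi_4> = (1/7)[1*(1)*conj(1) + 1*(exp(4*I*pi/7))*conj(exp(-6*I*pi/7)) + 1*(exp(-6*I*pi/7))*conj(exp(2*I*pi/7)) + 1*(exp(-2*I*pi/7))*conj(exp(-4*I*pi/7)) + 1*(exp(2*I*pi/7))*conj(exp(4*I*pi/7)) + 1*(exp(6*I*pi/7))*conj(exp(-2*I*pi/7)) + 1*(exp(-4*I*pi/7))*conj(exp(6*I*pi/7))]
      = (1/7)[(1) + (exp(-4*I*pi/7)) + (exp(6*I*pi/7)) + (exp(2*I*pi/7)) + (exp(-2*I*pi/7)) + (exp(-6*I*pi/7)) + (exp(4*I*pi/7))] = 0/7 = 0
  <chi_1*chi_1, chi_5> = (1/7)[1*(1)*conj(1) + 1*(exp(4*I*pi/7))*conj(exp(-4*I*pi/7)) + 1*(exp(-6*I*pi/7))*conj(exp(6*I*pi/7)) + 1*(exp(-2*I*pi/7))*conj(exp(2*I*pi/7)) + 1*(exp(2*I*pi/7))*conj(exp(-2*I*pi/7)) + 1*(exp(6*I*pi/7))*conj(exp(-6*I*pi/7)) + 1*(exp(-4*I*pi/7))*conj(exp(4*I*pi/7))]
      = (1/7)[(1) + (exp(-6*I*pi/7)) + (exp(2*I*pi/7)) + (exp(-4*I*pi/7)) + (exp(4*I*pi/7)) + (exp(-2*I*pi/7)) + (exp(6*I*pi/7))] = 0/7 = 0
  <chi_1*chi_1, chi_6> = (1/7)[1*(1)*conj(1) + 1*(exp(4*I*pi/7))*conj(exp(-2*I*pi/7)) + 1*(exp(-6*I*pi/7))*conj(exp(-4*I*pi/7)) + 1*(exp(-2*I*pi/7))*conj(exp(-6*I*pi/7)) + 1*(exp(2*I*pi/7))*conj(exp(6*I*pi/7)) + 1*(exp(6*I*pi/7))*conj(exp(4*I*pi/7)) + 1*(exp(-4*I*pi/7))*conj(exp(2*I*pi/7))]
      = (1/7)[(1) + (exp(6*I*pi/7)) + (exp(-2*I*pi/7)) + (exp(4*I*pi/7)) + (exp(-4*I*pi/7)) + (exp(2*I*pi/7)) + (exp(-6*I*pi/7))] = 0/7 = 0
(Exp terms are combined using exp(i*s)*conj(exp(i*t)) = exp(i*(s-t)), and sums of them are collapsed using the identity that for every m > 1 the m distinct m-th roots of unity sum to 0, e.g. 1 + exp(2*I*pi/3) + exp(-2*I*pi/3) = 0.)
Hence the multiplicities are chi_2: 1. Dimension check: dim(chi_1)*dim(chi_1) = 1*1 = 1 and sum (mult * dim) = 1*1 = 1.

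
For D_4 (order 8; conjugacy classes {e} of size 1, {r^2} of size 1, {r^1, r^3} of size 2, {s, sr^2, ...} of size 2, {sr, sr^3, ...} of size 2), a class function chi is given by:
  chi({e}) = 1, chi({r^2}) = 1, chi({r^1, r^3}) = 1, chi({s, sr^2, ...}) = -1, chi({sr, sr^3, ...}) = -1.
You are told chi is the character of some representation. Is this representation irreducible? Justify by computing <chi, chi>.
Irreducible: <chi, chi> = 1.

Justification: <chi, chi> = (1/|G|) sum_C |C| * |chi(C)|^2 = (1/8)[1*|1|^2 + 1*|1|^2 + 2*|1|^2 + 2*|-1|^2 + 2*|-1|^2]
  = (1/8)[(1) + (1) + (2) + (2) + (2)] = 8/8 = 1.
A character is irreducible iff <chi, chi> = 1, so this representation is irreducible.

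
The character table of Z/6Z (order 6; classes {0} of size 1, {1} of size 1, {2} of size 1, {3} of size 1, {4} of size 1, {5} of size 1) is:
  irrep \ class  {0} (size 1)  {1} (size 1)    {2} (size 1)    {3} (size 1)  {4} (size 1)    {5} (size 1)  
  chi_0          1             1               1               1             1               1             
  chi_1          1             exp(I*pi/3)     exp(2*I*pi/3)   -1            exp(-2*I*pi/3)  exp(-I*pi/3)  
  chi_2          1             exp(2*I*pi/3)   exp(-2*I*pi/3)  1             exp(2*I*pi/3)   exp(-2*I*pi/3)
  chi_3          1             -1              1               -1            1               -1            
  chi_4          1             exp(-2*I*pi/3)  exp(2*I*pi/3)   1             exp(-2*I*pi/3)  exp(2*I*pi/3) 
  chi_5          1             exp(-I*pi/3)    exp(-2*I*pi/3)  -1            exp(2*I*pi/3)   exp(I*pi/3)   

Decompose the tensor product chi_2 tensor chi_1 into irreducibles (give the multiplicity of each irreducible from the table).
chi_2 tensor chi_1 = chi_3 (all other irreducibles have multiplicity 0).

Solution. The character of a tensor product is the pointwise product (chi_2 * chi_1)(C) = chi_2(C) * chi_1(C):
  {0}: (1)*(1), {1}: (exp(2*I*pi/3))*(exp(I*pi/3)), {2}: (exp(-2*I*pi/3))*(exp(2*I*pi/3)), {3}: (1)*(-1), {4}: (exp(2*I*pi/3))*(exp(-2*I*pi/3)), {5}: (exp(-2*I*pi/3))*(exp(-I*pi/3))
so (chi_2 * chi_1) takes values
  {0} -> 1, {1} -> -1, {2} -> 1, {3} -> -1, {4} -> 1, {5} -> -1.
Now take the inner product of this character with each irreducible chi from the table, <chi_2*chi_1, chi> = (1/6) sum_C |C| (chi_2*chi_1)(C) conj(chi(C)):
  <chi_2*chi_1, chi_0> = (1/6)[1*(1)*conj(1) + 1*(-1)*conj(1) + 1*(1)*conj(1) + 1*(-1)*conj(1) + 1*(1)*conj(1) + 1*(-1)*conj(1)]
      = (1/6)[(1) + (-1) + (1) + (-1) + (1) + (-1)] = 0/6 = 0
  <chi_2*chi_1, chi_1> = (1/6)[1*(1)*conj(1) + 1*(-1)*conj(exp(I*pi/3)) + 1*(1)*conj(exp(2*I*pi/3)) + 1*(-1)*conj(-1) + 1*(1)*conj(exp(-2*I*pi/3)) + 1*(-1)*conj(exp(-I*pi/3))]
      = (1/6)[(1) + (-exp(-I*pi/3)) + (exp(-2*I*pi/3)) + (1) + (exp(2*I*pi/3)) + (-exp(I*pi/3))] = 0/6 = 0
  <chi_2*chi_1, chi_2> = (1/6)[1*(1)*conj(1) + 1*(-1)*conj(exp(2*I*pi/3)) + 1*(1)*conj(exp(-2*I*pi/3)) + 1*(-1)*conj(1) + 1*(1)*conj(exp(2*I*pi/3)) + 1*(-1)*conj(exp(-2*I*pi/3))]
      = (1/6)[(1) + (-exp(-2*I*pi/3)) + (exp(2*I*pi/3)) + (-1) + (exp(-2*I*pi/3)) + (-exp(2*I*pi/3))] = 0/6 = 0
  <chi_2*chi_1, chi_3> = (1/6)[1*(1)*conj(1) + 1*(-1)*conj(-1) + 1*(1)*conj(1) + 1*(-1)*conj(-1) + 1*(1)*conj(1) + 1*(-1)*conj(-1)]
      = (1/6)[(1) + (1) + (1) + (1) + (1) + (1)] = 6/6 = 1
  <chi_2*chi_1, chi_4> = (1/6)[1*(1)*conj(1) + 1*(-1)*conj(exp(-2*I*pi/3)) + 1*(1)*conj(exp(2*I*pi/3)) + 1*(-1)*conj(1) + 1*(1)*conj(exp(-2*I*pi/3)) + 1*(-1)*conj(exp(2*I*pi/3))]
      = (1/6)[(1) + (-exp(2*I*pi/3)) + (exp(-2*I*pi/3)) + (-1) + (exp(2*I*pi/3)) + (-exp(-2*I*pi/3))] = 0/6 = 0
  <chi_2*chi_1, chi_5> = (1/6)[1*(1)*conj(1) + 1*(-1)*conj(exp(-I*pi/3)) + 1*(1)*conj(exp(-2*I*pi/3)) + 1*(-1)*conj(-1) + 1*(1)*conj(exp(2*I*pi/3)) + 1*(-1)*conj(exp(I*pi/3))]
      = (1/6)[(1) + (-exp(I*pi/3)) + (exp(2*I*pi/3)) + (1) + (exp(-2*I*pi/3)) + (-exp(-I*pi/3))] = 0/6 = 0
(Exp terms are combined using exp(i*s)*conj(exp(i*t)) = exp(i*(s-t)), and sums of them are collapsed using the identity that for every m > 1 the m distinct m-th roots of unity sum to 0, e.g. 1 + exp(2*I*pi/3) + exp(-2*I*pi/3) = 0.)
Hence the multiplicities are chi_3: 1. Dimension check: dim(chi_2)*dim(chi_1) = 1*1 = 1 and sum (mult * dim) = 1*1 = 1.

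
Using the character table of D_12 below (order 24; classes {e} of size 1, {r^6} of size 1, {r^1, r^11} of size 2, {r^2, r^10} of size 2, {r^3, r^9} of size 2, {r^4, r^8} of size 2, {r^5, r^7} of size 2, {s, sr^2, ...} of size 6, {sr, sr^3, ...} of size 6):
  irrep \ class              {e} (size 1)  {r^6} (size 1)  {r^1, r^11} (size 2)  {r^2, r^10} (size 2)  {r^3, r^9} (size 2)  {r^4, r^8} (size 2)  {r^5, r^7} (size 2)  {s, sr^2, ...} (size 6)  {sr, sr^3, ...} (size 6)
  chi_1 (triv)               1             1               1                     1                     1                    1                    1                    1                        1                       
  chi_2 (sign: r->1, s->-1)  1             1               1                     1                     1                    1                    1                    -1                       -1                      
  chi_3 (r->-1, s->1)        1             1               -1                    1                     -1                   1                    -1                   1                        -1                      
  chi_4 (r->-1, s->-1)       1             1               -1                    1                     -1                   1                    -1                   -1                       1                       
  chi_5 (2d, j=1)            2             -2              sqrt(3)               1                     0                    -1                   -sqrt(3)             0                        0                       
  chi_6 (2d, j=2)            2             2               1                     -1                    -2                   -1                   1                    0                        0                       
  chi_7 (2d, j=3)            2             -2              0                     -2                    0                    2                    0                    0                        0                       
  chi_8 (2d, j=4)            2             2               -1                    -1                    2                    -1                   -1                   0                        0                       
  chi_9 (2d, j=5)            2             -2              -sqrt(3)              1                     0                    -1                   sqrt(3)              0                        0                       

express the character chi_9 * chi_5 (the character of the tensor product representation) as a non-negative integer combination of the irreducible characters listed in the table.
chi_9 tensor chi_5 = chi_3 + chi_4 + chi_8 (all other irreducibles have multiplicity 0).

Solution. The character of a tensor product is the pointwise product (chi_9 * chi_5)(C) = chi_9(C) * chi_5(C):
  {e}: (2)*(2), {r^6}: (-2)*(-2), {r^1, r^11}: (-sqrt(3))*(sqrt(3)), {r^2, r^10}: (1)*(1), {r^3, r^9}: (0)*(0), {r^4, r^8}: (-1)*(-1), {r^5, r^7}: (sqrt(3))*(-sqrt(3)), {s, sr^2, ...}: (0)*(0), {sr, sr^3, ...}: (0)*(0)
so (chi_9 * chi_5) takes values
  {e} -> 4, {r^6} -> 4, {r^1, r^11} -> -3, {r^2, r^10} -> 1, {r^3, r^9} -> 0, {r^4, r^8} -> 1, {r^5, r^7} -> -3, {s, sr^2, ...} -> 0, {sr, sr^3, ...} -> 0.
Now take the inner product of this character with each irreducible chi from the table, <chi_9*chi_5, chi> = (1/24) sum_C |C| (chi_9*chi_5)(C) conj(chi(C)):
  <chi_9*chi_5, chi_1> = (1/24)[1*(4)*conj(1) + 1*(4)*conj(1) + 2*(-3)*conj(1) + 2*(1)*conj(1) + 2*(0)*conj(1) + 2*(1)*conj(1) + 2*(-3)*conj(1) + 6*(0)*conj(1) + 6*(0)*conj(1)]
      = (1/24)[(4) + (4) + (-6) + (2) + (0) + (2) + (-6) + (0) + (0)] = 0/24 = 0
  <chi_9*chi_5, chi_2> = (1/24)[1*(4)*conj(1) + 1*(4)*conj(1) + 2*(-3)*conj(1) + 2*(1)*conj(1) + 2*(0)*conj(1) + 2*(1)*conj(1) + 2*(-3)*conj(1) + 6*(0)*conj(-1) + 6*(0)*conj(-1)]
      = (1/24)[(4) + (4) + (-6) + (2) + (0) + (2) + (-6) + (0) + (0)] = 0/24 = 0
  <chi_9*chi_5, chi_3> = (1/24)[1*(4)*conj(1) + 1*(4)*conj(1) + 2*(-3)*conj(-1) + 2*(1)*conj(1) + 2*(0)*conj(-1) + 2*(1)*conj(1) + 2*(-3)*conj(-1) + 6*(0)*conj(1) + 6*(0)*conj(-1)]
      = (1/24)[(4) + (4) + (6) + (2) + (0) + (2) + (6) + (0) + (0)] = 24/24 = 1
  <chi_9*chi_5, chi_4> = (1/24)[1*(4)*conj(1) + 1*(4)*conj(1) + 2*(-3)*conj(-1) + 2*(1)*conj(1) + 2*(0)*conj(-1) + 2*(1)*conj(1) + 2*(-3)*conj(-1) + 6*(0)*conj(-1) + 6*(0)*conj(1)]
      = (1/24)[(4) + (4) + (6) + (2) + (0) + (2) + (6) + (0) + (0)] = 24/24 = 1
  <chi_9*chi_5, chi_5> = (1/24)[1*(4)*conj(2) + 1*(4)*conj(-2) + 2*(-3)*conj(sqrt(3)) + 2*(1)*conj(1) + 2*(0)*conj(0) + 2*(1)*conj(-1) + 2*(-3)*conj(-sqrt(3)) + 6*(0)*conj(0) + 6*(0)*conj(0)]
      = (1/24)[(8) + (-8) + (-6*sqrt(3)) + (2) + (0) + (-2) + (6*sqrt(3)) + (0) + (0)] = 0/24 = 0
  <chi_9*chi_5, chi_6> = (1/24)[1*(4)*conj(2) + 1*(4)*conj(2) + 2*(-3)*conj(1) + 2*(1)*conj(-1) + 2*(0)*conj(-2) + 2*(1)*conj(-1) + 2*(-3)*conj(1) + 6*(0)*conj(0) + 6*(0)*conj(0)]
      = (1/24)[(8) + (8) + (-6) + (-2) + (0) + (-2) + (-6) + (0) + (0)] = 0/24 = 0
  <chi_9*chi_5, chi_7> = (1/24)[1*(4)*conj(2) + 1*(4)*conj(-2) + 2*(-3)*conj(0) + 2*(1)*conj(-2) + 2*(0)*conj(0) + 2*(1)*conj(2) + 2*(-3)*conj(0) + 6*(0)*conj(0) + 6*(0)*conj(0)]
      = (1/24)[(8) + (-8) + (0) + (-4) + (0) + (4) + (0) + (0) + (0)] = 0/24 = 0
  <chi_9*chi_5, chi_8> = (1/24)[1*(4)*conj(2) + 1*(4)*conj(2) + 2*(-3)*conj(-1) + 2*(1)*conj(-1) + 2*(0)*conj(2) + 2*(1)*conj(-1) + 2*(-3)*conj(-1) + 6*(0)*conj(0) + 6*(0)*conj(0)]
      = (1/24)[(8) + (8) + (6) + (-2) + (0) + (-2) + (6) + (0) + (0)] = 24/24 = 1
  <chi_9*chi_5, chi_9> = (1/24)[1*(4)*conj(2) + 1*(4)*conj(-2) + 2*(-3)*conj(-sqrt(3)) + 2*(1)*conj(1) + 2*(0)*conj(0) + 2*(1)*conj(-1) + 2*(-3)*conj(sqrt(3)) + 6*(0)*conj(0) + 6*(0)*conj(0)]
      = (1/24)[(8) + (-8) + (6*sqrt(3)) + (2) + (0) + (-2) + (-6*sqrt(3)) + (0) + (0)] = 0/24 = 0
Hence the multiplicities are chi_3: 1, chi_4: 1, chi_8: 1. Dimension check: dim(chi_9)*dim(chi_5) = 2*2 = 4 and sum (mult * dim) = 1*1 + 1*1 + 1*2 = 4.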